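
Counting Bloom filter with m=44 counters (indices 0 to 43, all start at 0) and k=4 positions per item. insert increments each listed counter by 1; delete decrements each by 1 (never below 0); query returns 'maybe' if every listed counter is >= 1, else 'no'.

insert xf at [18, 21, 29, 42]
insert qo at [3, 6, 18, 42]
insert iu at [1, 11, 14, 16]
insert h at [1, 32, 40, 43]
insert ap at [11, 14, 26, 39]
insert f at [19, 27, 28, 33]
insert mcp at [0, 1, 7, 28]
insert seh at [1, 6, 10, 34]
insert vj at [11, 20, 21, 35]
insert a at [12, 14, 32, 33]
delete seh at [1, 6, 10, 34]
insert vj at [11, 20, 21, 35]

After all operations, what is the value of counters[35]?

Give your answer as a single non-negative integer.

Answer: 2

Derivation:
Step 1: insert xf at [18, 21, 29, 42] -> counters=[0,0,0,0,0,0,0,0,0,0,0,0,0,0,0,0,0,0,1,0,0,1,0,0,0,0,0,0,0,1,0,0,0,0,0,0,0,0,0,0,0,0,1,0]
Step 2: insert qo at [3, 6, 18, 42] -> counters=[0,0,0,1,0,0,1,0,0,0,0,0,0,0,0,0,0,0,2,0,0,1,0,0,0,0,0,0,0,1,0,0,0,0,0,0,0,0,0,0,0,0,2,0]
Step 3: insert iu at [1, 11, 14, 16] -> counters=[0,1,0,1,0,0,1,0,0,0,0,1,0,0,1,0,1,0,2,0,0,1,0,0,0,0,0,0,0,1,0,0,0,0,0,0,0,0,0,0,0,0,2,0]
Step 4: insert h at [1, 32, 40, 43] -> counters=[0,2,0,1,0,0,1,0,0,0,0,1,0,0,1,0,1,0,2,0,0,1,0,0,0,0,0,0,0,1,0,0,1,0,0,0,0,0,0,0,1,0,2,1]
Step 5: insert ap at [11, 14, 26, 39] -> counters=[0,2,0,1,0,0,1,0,0,0,0,2,0,0,2,0,1,0,2,0,0,1,0,0,0,0,1,0,0,1,0,0,1,0,0,0,0,0,0,1,1,0,2,1]
Step 6: insert f at [19, 27, 28, 33] -> counters=[0,2,0,1,0,0,1,0,0,0,0,2,0,0,2,0,1,0,2,1,0,1,0,0,0,0,1,1,1,1,0,0,1,1,0,0,0,0,0,1,1,0,2,1]
Step 7: insert mcp at [0, 1, 7, 28] -> counters=[1,3,0,1,0,0,1,1,0,0,0,2,0,0,2,0,1,0,2,1,0,1,0,0,0,0,1,1,2,1,0,0,1,1,0,0,0,0,0,1,1,0,2,1]
Step 8: insert seh at [1, 6, 10, 34] -> counters=[1,4,0,1,0,0,2,1,0,0,1,2,0,0,2,0,1,0,2,1,0,1,0,0,0,0,1,1,2,1,0,0,1,1,1,0,0,0,0,1,1,0,2,1]
Step 9: insert vj at [11, 20, 21, 35] -> counters=[1,4,0,1,0,0,2,1,0,0,1,3,0,0,2,0,1,0,2,1,1,2,0,0,0,0,1,1,2,1,0,0,1,1,1,1,0,0,0,1,1,0,2,1]
Step 10: insert a at [12, 14, 32, 33] -> counters=[1,4,0,1,0,0,2,1,0,0,1,3,1,0,3,0,1,0,2,1,1,2,0,0,0,0,1,1,2,1,0,0,2,2,1,1,0,0,0,1,1,0,2,1]
Step 11: delete seh at [1, 6, 10, 34] -> counters=[1,3,0,1,0,0,1,1,0,0,0,3,1,0,3,0,1,0,2,1,1,2,0,0,0,0,1,1,2,1,0,0,2,2,0,1,0,0,0,1,1,0,2,1]
Step 12: insert vj at [11, 20, 21, 35] -> counters=[1,3,0,1,0,0,1,1,0,0,0,4,1,0,3,0,1,0,2,1,2,3,0,0,0,0,1,1,2,1,0,0,2,2,0,2,0,0,0,1,1,0,2,1]
Final counters=[1,3,0,1,0,0,1,1,0,0,0,4,1,0,3,0,1,0,2,1,2,3,0,0,0,0,1,1,2,1,0,0,2,2,0,2,0,0,0,1,1,0,2,1] -> counters[35]=2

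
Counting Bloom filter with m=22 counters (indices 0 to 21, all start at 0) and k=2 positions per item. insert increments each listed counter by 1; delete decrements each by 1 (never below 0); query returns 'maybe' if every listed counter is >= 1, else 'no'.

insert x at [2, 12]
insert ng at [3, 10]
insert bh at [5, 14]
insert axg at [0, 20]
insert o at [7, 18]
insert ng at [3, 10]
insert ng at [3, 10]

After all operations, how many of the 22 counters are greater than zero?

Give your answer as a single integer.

Answer: 10

Derivation:
Step 1: insert x at [2, 12] -> counters=[0,0,1,0,0,0,0,0,0,0,0,0,1,0,0,0,0,0,0,0,0,0]
Step 2: insert ng at [3, 10] -> counters=[0,0,1,1,0,0,0,0,0,0,1,0,1,0,0,0,0,0,0,0,0,0]
Step 3: insert bh at [5, 14] -> counters=[0,0,1,1,0,1,0,0,0,0,1,0,1,0,1,0,0,0,0,0,0,0]
Step 4: insert axg at [0, 20] -> counters=[1,0,1,1,0,1,0,0,0,0,1,0,1,0,1,0,0,0,0,0,1,0]
Step 5: insert o at [7, 18] -> counters=[1,0,1,1,0,1,0,1,0,0,1,0,1,0,1,0,0,0,1,0,1,0]
Step 6: insert ng at [3, 10] -> counters=[1,0,1,2,0,1,0,1,0,0,2,0,1,0,1,0,0,0,1,0,1,0]
Step 7: insert ng at [3, 10] -> counters=[1,0,1,3,0,1,0,1,0,0,3,0,1,0,1,0,0,0,1,0,1,0]
Final counters=[1,0,1,3,0,1,0,1,0,0,3,0,1,0,1,0,0,0,1,0,1,0] -> 10 nonzero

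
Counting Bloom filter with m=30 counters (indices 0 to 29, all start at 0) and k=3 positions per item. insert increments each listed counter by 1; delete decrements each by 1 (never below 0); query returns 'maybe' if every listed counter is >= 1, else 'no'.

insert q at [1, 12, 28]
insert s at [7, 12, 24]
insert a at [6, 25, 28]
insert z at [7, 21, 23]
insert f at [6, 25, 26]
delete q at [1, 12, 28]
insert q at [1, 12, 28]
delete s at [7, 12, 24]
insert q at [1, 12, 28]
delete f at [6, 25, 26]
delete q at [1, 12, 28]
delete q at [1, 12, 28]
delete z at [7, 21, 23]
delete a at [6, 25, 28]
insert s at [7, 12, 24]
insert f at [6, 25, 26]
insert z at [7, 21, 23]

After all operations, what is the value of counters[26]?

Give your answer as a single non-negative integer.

Answer: 1

Derivation:
Step 1: insert q at [1, 12, 28] -> counters=[0,1,0,0,0,0,0,0,0,0,0,0,1,0,0,0,0,0,0,0,0,0,0,0,0,0,0,0,1,0]
Step 2: insert s at [7, 12, 24] -> counters=[0,1,0,0,0,0,0,1,0,0,0,0,2,0,0,0,0,0,0,0,0,0,0,0,1,0,0,0,1,0]
Step 3: insert a at [6, 25, 28] -> counters=[0,1,0,0,0,0,1,1,0,0,0,0,2,0,0,0,0,0,0,0,0,0,0,0,1,1,0,0,2,0]
Step 4: insert z at [7, 21, 23] -> counters=[0,1,0,0,0,0,1,2,0,0,0,0,2,0,0,0,0,0,0,0,0,1,0,1,1,1,0,0,2,0]
Step 5: insert f at [6, 25, 26] -> counters=[0,1,0,0,0,0,2,2,0,0,0,0,2,0,0,0,0,0,0,0,0,1,0,1,1,2,1,0,2,0]
Step 6: delete q at [1, 12, 28] -> counters=[0,0,0,0,0,0,2,2,0,0,0,0,1,0,0,0,0,0,0,0,0,1,0,1,1,2,1,0,1,0]
Step 7: insert q at [1, 12, 28] -> counters=[0,1,0,0,0,0,2,2,0,0,0,0,2,0,0,0,0,0,0,0,0,1,0,1,1,2,1,0,2,0]
Step 8: delete s at [7, 12, 24] -> counters=[0,1,0,0,0,0,2,1,0,0,0,0,1,0,0,0,0,0,0,0,0,1,0,1,0,2,1,0,2,0]
Step 9: insert q at [1, 12, 28] -> counters=[0,2,0,0,0,0,2,1,0,0,0,0,2,0,0,0,0,0,0,0,0,1,0,1,0,2,1,0,3,0]
Step 10: delete f at [6, 25, 26] -> counters=[0,2,0,0,0,0,1,1,0,0,0,0,2,0,0,0,0,0,0,0,0,1,0,1,0,1,0,0,3,0]
Step 11: delete q at [1, 12, 28] -> counters=[0,1,0,0,0,0,1,1,0,0,0,0,1,0,0,0,0,0,0,0,0,1,0,1,0,1,0,0,2,0]
Step 12: delete q at [1, 12, 28] -> counters=[0,0,0,0,0,0,1,1,0,0,0,0,0,0,0,0,0,0,0,0,0,1,0,1,0,1,0,0,1,0]
Step 13: delete z at [7, 21, 23] -> counters=[0,0,0,0,0,0,1,0,0,0,0,0,0,0,0,0,0,0,0,0,0,0,0,0,0,1,0,0,1,0]
Step 14: delete a at [6, 25, 28] -> counters=[0,0,0,0,0,0,0,0,0,0,0,0,0,0,0,0,0,0,0,0,0,0,0,0,0,0,0,0,0,0]
Step 15: insert s at [7, 12, 24] -> counters=[0,0,0,0,0,0,0,1,0,0,0,0,1,0,0,0,0,0,0,0,0,0,0,0,1,0,0,0,0,0]
Step 16: insert f at [6, 25, 26] -> counters=[0,0,0,0,0,0,1,1,0,0,0,0,1,0,0,0,0,0,0,0,0,0,0,0,1,1,1,0,0,0]
Step 17: insert z at [7, 21, 23] -> counters=[0,0,0,0,0,0,1,2,0,0,0,0,1,0,0,0,0,0,0,0,0,1,0,1,1,1,1,0,0,0]
Final counters=[0,0,0,0,0,0,1,2,0,0,0,0,1,0,0,0,0,0,0,0,0,1,0,1,1,1,1,0,0,0] -> counters[26]=1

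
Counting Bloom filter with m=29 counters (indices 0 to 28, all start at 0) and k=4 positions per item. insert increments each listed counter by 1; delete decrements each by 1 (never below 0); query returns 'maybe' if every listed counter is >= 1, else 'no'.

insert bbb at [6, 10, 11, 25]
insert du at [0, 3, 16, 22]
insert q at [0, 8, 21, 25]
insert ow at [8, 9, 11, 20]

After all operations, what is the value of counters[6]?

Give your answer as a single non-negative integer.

Answer: 1

Derivation:
Step 1: insert bbb at [6, 10, 11, 25] -> counters=[0,0,0,0,0,0,1,0,0,0,1,1,0,0,0,0,0,0,0,0,0,0,0,0,0,1,0,0,0]
Step 2: insert du at [0, 3, 16, 22] -> counters=[1,0,0,1,0,0,1,0,0,0,1,1,0,0,0,0,1,0,0,0,0,0,1,0,0,1,0,0,0]
Step 3: insert q at [0, 8, 21, 25] -> counters=[2,0,0,1,0,0,1,0,1,0,1,1,0,0,0,0,1,0,0,0,0,1,1,0,0,2,0,0,0]
Step 4: insert ow at [8, 9, 11, 20] -> counters=[2,0,0,1,0,0,1,0,2,1,1,2,0,0,0,0,1,0,0,0,1,1,1,0,0,2,0,0,0]
Final counters=[2,0,0,1,0,0,1,0,2,1,1,2,0,0,0,0,1,0,0,0,1,1,1,0,0,2,0,0,0] -> counters[6]=1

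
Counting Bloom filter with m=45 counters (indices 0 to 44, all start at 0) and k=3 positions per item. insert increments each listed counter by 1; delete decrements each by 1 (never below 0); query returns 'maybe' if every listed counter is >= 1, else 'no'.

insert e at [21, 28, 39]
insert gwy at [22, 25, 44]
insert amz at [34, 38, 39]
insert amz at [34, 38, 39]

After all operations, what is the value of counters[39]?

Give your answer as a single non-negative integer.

Step 1: insert e at [21, 28, 39] -> counters=[0,0,0,0,0,0,0,0,0,0,0,0,0,0,0,0,0,0,0,0,0,1,0,0,0,0,0,0,1,0,0,0,0,0,0,0,0,0,0,1,0,0,0,0,0]
Step 2: insert gwy at [22, 25, 44] -> counters=[0,0,0,0,0,0,0,0,0,0,0,0,0,0,0,0,0,0,0,0,0,1,1,0,0,1,0,0,1,0,0,0,0,0,0,0,0,0,0,1,0,0,0,0,1]
Step 3: insert amz at [34, 38, 39] -> counters=[0,0,0,0,0,0,0,0,0,0,0,0,0,0,0,0,0,0,0,0,0,1,1,0,0,1,0,0,1,0,0,0,0,0,1,0,0,0,1,2,0,0,0,0,1]
Step 4: insert amz at [34, 38, 39] -> counters=[0,0,0,0,0,0,0,0,0,0,0,0,0,0,0,0,0,0,0,0,0,1,1,0,0,1,0,0,1,0,0,0,0,0,2,0,0,0,2,3,0,0,0,0,1]
Final counters=[0,0,0,0,0,0,0,0,0,0,0,0,0,0,0,0,0,0,0,0,0,1,1,0,0,1,0,0,1,0,0,0,0,0,2,0,0,0,2,3,0,0,0,0,1] -> counters[39]=3

Answer: 3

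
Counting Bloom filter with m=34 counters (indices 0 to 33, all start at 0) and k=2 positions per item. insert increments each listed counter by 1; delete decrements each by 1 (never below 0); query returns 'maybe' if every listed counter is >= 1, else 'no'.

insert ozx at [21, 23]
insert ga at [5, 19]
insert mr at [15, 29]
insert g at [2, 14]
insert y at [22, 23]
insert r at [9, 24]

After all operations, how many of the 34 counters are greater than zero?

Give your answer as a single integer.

Step 1: insert ozx at [21, 23] -> counters=[0,0,0,0,0,0,0,0,0,0,0,0,0,0,0,0,0,0,0,0,0,1,0,1,0,0,0,0,0,0,0,0,0,0]
Step 2: insert ga at [5, 19] -> counters=[0,0,0,0,0,1,0,0,0,0,0,0,0,0,0,0,0,0,0,1,0,1,0,1,0,0,0,0,0,0,0,0,0,0]
Step 3: insert mr at [15, 29] -> counters=[0,0,0,0,0,1,0,0,0,0,0,0,0,0,0,1,0,0,0,1,0,1,0,1,0,0,0,0,0,1,0,0,0,0]
Step 4: insert g at [2, 14] -> counters=[0,0,1,0,0,1,0,0,0,0,0,0,0,0,1,1,0,0,0,1,0,1,0,1,0,0,0,0,0,1,0,0,0,0]
Step 5: insert y at [22, 23] -> counters=[0,0,1,0,0,1,0,0,0,0,0,0,0,0,1,1,0,0,0,1,0,1,1,2,0,0,0,0,0,1,0,0,0,0]
Step 6: insert r at [9, 24] -> counters=[0,0,1,0,0,1,0,0,0,1,0,0,0,0,1,1,0,0,0,1,0,1,1,2,1,0,0,0,0,1,0,0,0,0]
Final counters=[0,0,1,0,0,1,0,0,0,1,0,0,0,0,1,1,0,0,0,1,0,1,1,2,1,0,0,0,0,1,0,0,0,0] -> 11 nonzero

Answer: 11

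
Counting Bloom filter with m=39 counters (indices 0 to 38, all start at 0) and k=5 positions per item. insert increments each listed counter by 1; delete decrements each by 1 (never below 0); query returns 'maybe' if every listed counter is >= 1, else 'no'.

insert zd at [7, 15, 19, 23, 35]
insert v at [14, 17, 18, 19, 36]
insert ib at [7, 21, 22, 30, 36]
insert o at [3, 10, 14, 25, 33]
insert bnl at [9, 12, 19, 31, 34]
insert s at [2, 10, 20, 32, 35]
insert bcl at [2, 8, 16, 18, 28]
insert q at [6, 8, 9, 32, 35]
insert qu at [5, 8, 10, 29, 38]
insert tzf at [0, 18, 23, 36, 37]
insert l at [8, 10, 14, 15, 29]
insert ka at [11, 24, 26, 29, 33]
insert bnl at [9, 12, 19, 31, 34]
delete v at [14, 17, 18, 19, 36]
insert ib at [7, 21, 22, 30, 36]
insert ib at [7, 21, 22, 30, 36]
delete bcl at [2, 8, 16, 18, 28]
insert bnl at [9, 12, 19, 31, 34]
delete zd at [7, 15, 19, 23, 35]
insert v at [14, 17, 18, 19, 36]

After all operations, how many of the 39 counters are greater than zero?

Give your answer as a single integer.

Step 1: insert zd at [7, 15, 19, 23, 35] -> counters=[0,0,0,0,0,0,0,1,0,0,0,0,0,0,0,1,0,0,0,1,0,0,0,1,0,0,0,0,0,0,0,0,0,0,0,1,0,0,0]
Step 2: insert v at [14, 17, 18, 19, 36] -> counters=[0,0,0,0,0,0,0,1,0,0,0,0,0,0,1,1,0,1,1,2,0,0,0,1,0,0,0,0,0,0,0,0,0,0,0,1,1,0,0]
Step 3: insert ib at [7, 21, 22, 30, 36] -> counters=[0,0,0,0,0,0,0,2,0,0,0,0,0,0,1,1,0,1,1,2,0,1,1,1,0,0,0,0,0,0,1,0,0,0,0,1,2,0,0]
Step 4: insert o at [3, 10, 14, 25, 33] -> counters=[0,0,0,1,0,0,0,2,0,0,1,0,0,0,2,1,0,1,1,2,0,1,1,1,0,1,0,0,0,0,1,0,0,1,0,1,2,0,0]
Step 5: insert bnl at [9, 12, 19, 31, 34] -> counters=[0,0,0,1,0,0,0,2,0,1,1,0,1,0,2,1,0,1,1,3,0,1,1,1,0,1,0,0,0,0,1,1,0,1,1,1,2,0,0]
Step 6: insert s at [2, 10, 20, 32, 35] -> counters=[0,0,1,1,0,0,0,2,0,1,2,0,1,0,2,1,0,1,1,3,1,1,1,1,0,1,0,0,0,0,1,1,1,1,1,2,2,0,0]
Step 7: insert bcl at [2, 8, 16, 18, 28] -> counters=[0,0,2,1,0,0,0,2,1,1,2,0,1,0,2,1,1,1,2,3,1,1,1,1,0,1,0,0,1,0,1,1,1,1,1,2,2,0,0]
Step 8: insert q at [6, 8, 9, 32, 35] -> counters=[0,0,2,1,0,0,1,2,2,2,2,0,1,0,2,1,1,1,2,3,1,1,1,1,0,1,0,0,1,0,1,1,2,1,1,3,2,0,0]
Step 9: insert qu at [5, 8, 10, 29, 38] -> counters=[0,0,2,1,0,1,1,2,3,2,3,0,1,0,2,1,1,1,2,3,1,1,1,1,0,1,0,0,1,1,1,1,2,1,1,3,2,0,1]
Step 10: insert tzf at [0, 18, 23, 36, 37] -> counters=[1,0,2,1,0,1,1,2,3,2,3,0,1,0,2,1,1,1,3,3,1,1,1,2,0,1,0,0,1,1,1,1,2,1,1,3,3,1,1]
Step 11: insert l at [8, 10, 14, 15, 29] -> counters=[1,0,2,1,0,1,1,2,4,2,4,0,1,0,3,2,1,1,3,3,1,1,1,2,0,1,0,0,1,2,1,1,2,1,1,3,3,1,1]
Step 12: insert ka at [11, 24, 26, 29, 33] -> counters=[1,0,2,1,0,1,1,2,4,2,4,1,1,0,3,2,1,1,3,3,1,1,1,2,1,1,1,0,1,3,1,1,2,2,1,3,3,1,1]
Step 13: insert bnl at [9, 12, 19, 31, 34] -> counters=[1,0,2,1,0,1,1,2,4,3,4,1,2,0,3,2,1,1,3,4,1,1,1,2,1,1,1,0,1,3,1,2,2,2,2,3,3,1,1]
Step 14: delete v at [14, 17, 18, 19, 36] -> counters=[1,0,2,1,0,1,1,2,4,3,4,1,2,0,2,2,1,0,2,3,1,1,1,2,1,1,1,0,1,3,1,2,2,2,2,3,2,1,1]
Step 15: insert ib at [7, 21, 22, 30, 36] -> counters=[1,0,2,1,0,1,1,3,4,3,4,1,2,0,2,2,1,0,2,3,1,2,2,2,1,1,1,0,1,3,2,2,2,2,2,3,3,1,1]
Step 16: insert ib at [7, 21, 22, 30, 36] -> counters=[1,0,2,1,0,1,1,4,4,3,4,1,2,0,2,2,1,0,2,3,1,3,3,2,1,1,1,0,1,3,3,2,2,2,2,3,4,1,1]
Step 17: delete bcl at [2, 8, 16, 18, 28] -> counters=[1,0,1,1,0,1,1,4,3,3,4,1,2,0,2,2,0,0,1,3,1,3,3,2,1,1,1,0,0,3,3,2,2,2,2,3,4,1,1]
Step 18: insert bnl at [9, 12, 19, 31, 34] -> counters=[1,0,1,1,0,1,1,4,3,4,4,1,3,0,2,2,0,0,1,4,1,3,3,2,1,1,1,0,0,3,3,3,2,2,3,3,4,1,1]
Step 19: delete zd at [7, 15, 19, 23, 35] -> counters=[1,0,1,1,0,1,1,3,3,4,4,1,3,0,2,1,0,0,1,3,1,3,3,1,1,1,1,0,0,3,3,3,2,2,3,2,4,1,1]
Step 20: insert v at [14, 17, 18, 19, 36] -> counters=[1,0,1,1,0,1,1,3,3,4,4,1,3,0,3,1,0,1,2,4,1,3,3,1,1,1,1,0,0,3,3,3,2,2,3,2,5,1,1]
Final counters=[1,0,1,1,0,1,1,3,3,4,4,1,3,0,3,1,0,1,2,4,1,3,3,1,1,1,1,0,0,3,3,3,2,2,3,2,5,1,1] -> 33 nonzero

Answer: 33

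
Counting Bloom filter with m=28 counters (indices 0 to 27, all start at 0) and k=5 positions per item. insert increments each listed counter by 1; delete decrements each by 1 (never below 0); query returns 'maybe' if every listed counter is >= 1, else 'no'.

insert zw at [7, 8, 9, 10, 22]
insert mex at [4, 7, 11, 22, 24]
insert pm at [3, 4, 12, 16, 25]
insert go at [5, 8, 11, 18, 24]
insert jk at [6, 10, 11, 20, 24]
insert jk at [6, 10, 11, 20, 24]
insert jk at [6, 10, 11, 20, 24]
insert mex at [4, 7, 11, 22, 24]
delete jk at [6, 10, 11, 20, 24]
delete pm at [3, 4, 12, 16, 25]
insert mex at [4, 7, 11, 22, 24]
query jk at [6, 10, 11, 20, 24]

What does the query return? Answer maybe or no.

Answer: maybe

Derivation:
Step 1: insert zw at [7, 8, 9, 10, 22] -> counters=[0,0,0,0,0,0,0,1,1,1,1,0,0,0,0,0,0,0,0,0,0,0,1,0,0,0,0,0]
Step 2: insert mex at [4, 7, 11, 22, 24] -> counters=[0,0,0,0,1,0,0,2,1,1,1,1,0,0,0,0,0,0,0,0,0,0,2,0,1,0,0,0]
Step 3: insert pm at [3, 4, 12, 16, 25] -> counters=[0,0,0,1,2,0,0,2,1,1,1,1,1,0,0,0,1,0,0,0,0,0,2,0,1,1,0,0]
Step 4: insert go at [5, 8, 11, 18, 24] -> counters=[0,0,0,1,2,1,0,2,2,1,1,2,1,0,0,0,1,0,1,0,0,0,2,0,2,1,0,0]
Step 5: insert jk at [6, 10, 11, 20, 24] -> counters=[0,0,0,1,2,1,1,2,2,1,2,3,1,0,0,0,1,0,1,0,1,0,2,0,3,1,0,0]
Step 6: insert jk at [6, 10, 11, 20, 24] -> counters=[0,0,0,1,2,1,2,2,2,1,3,4,1,0,0,0,1,0,1,0,2,0,2,0,4,1,0,0]
Step 7: insert jk at [6, 10, 11, 20, 24] -> counters=[0,0,0,1,2,1,3,2,2,1,4,5,1,0,0,0,1,0,1,0,3,0,2,0,5,1,0,0]
Step 8: insert mex at [4, 7, 11, 22, 24] -> counters=[0,0,0,1,3,1,3,3,2,1,4,6,1,0,0,0,1,0,1,0,3,0,3,0,6,1,0,0]
Step 9: delete jk at [6, 10, 11, 20, 24] -> counters=[0,0,0,1,3,1,2,3,2,1,3,5,1,0,0,0,1,0,1,0,2,0,3,0,5,1,0,0]
Step 10: delete pm at [3, 4, 12, 16, 25] -> counters=[0,0,0,0,2,1,2,3,2,1,3,5,0,0,0,0,0,0,1,0,2,0,3,0,5,0,0,0]
Step 11: insert mex at [4, 7, 11, 22, 24] -> counters=[0,0,0,0,3,1,2,4,2,1,3,6,0,0,0,0,0,0,1,0,2,0,4,0,6,0,0,0]
Query jk: check counters[6]=2 counters[10]=3 counters[11]=6 counters[20]=2 counters[24]=6 -> maybe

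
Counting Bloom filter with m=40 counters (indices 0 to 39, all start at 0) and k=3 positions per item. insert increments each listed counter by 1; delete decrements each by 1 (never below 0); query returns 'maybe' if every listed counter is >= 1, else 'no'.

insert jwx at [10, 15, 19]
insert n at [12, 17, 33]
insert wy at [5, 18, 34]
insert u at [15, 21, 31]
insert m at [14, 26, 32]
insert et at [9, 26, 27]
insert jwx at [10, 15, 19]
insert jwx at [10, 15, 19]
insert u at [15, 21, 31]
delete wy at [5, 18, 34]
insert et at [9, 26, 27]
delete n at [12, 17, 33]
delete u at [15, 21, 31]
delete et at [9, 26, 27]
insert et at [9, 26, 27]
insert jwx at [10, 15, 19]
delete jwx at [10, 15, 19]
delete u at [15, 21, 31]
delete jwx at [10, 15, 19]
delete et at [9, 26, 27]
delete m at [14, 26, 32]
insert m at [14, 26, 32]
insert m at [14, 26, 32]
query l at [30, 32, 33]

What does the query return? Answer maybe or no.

Step 1: insert jwx at [10, 15, 19] -> counters=[0,0,0,0,0,0,0,0,0,0,1,0,0,0,0,1,0,0,0,1,0,0,0,0,0,0,0,0,0,0,0,0,0,0,0,0,0,0,0,0]
Step 2: insert n at [12, 17, 33] -> counters=[0,0,0,0,0,0,0,0,0,0,1,0,1,0,0,1,0,1,0,1,0,0,0,0,0,0,0,0,0,0,0,0,0,1,0,0,0,0,0,0]
Step 3: insert wy at [5, 18, 34] -> counters=[0,0,0,0,0,1,0,0,0,0,1,0,1,0,0,1,0,1,1,1,0,0,0,0,0,0,0,0,0,0,0,0,0,1,1,0,0,0,0,0]
Step 4: insert u at [15, 21, 31] -> counters=[0,0,0,0,0,1,0,0,0,0,1,0,1,0,0,2,0,1,1,1,0,1,0,0,0,0,0,0,0,0,0,1,0,1,1,0,0,0,0,0]
Step 5: insert m at [14, 26, 32] -> counters=[0,0,0,0,0,1,0,0,0,0,1,0,1,0,1,2,0,1,1,1,0,1,0,0,0,0,1,0,0,0,0,1,1,1,1,0,0,0,0,0]
Step 6: insert et at [9, 26, 27] -> counters=[0,0,0,0,0,1,0,0,0,1,1,0,1,0,1,2,0,1,1,1,0,1,0,0,0,0,2,1,0,0,0,1,1,1,1,0,0,0,0,0]
Step 7: insert jwx at [10, 15, 19] -> counters=[0,0,0,0,0,1,0,0,0,1,2,0,1,0,1,3,0,1,1,2,0,1,0,0,0,0,2,1,0,0,0,1,1,1,1,0,0,0,0,0]
Step 8: insert jwx at [10, 15, 19] -> counters=[0,0,0,0,0,1,0,0,0,1,3,0,1,0,1,4,0,1,1,3,0,1,0,0,0,0,2,1,0,0,0,1,1,1,1,0,0,0,0,0]
Step 9: insert u at [15, 21, 31] -> counters=[0,0,0,0,0,1,0,0,0,1,3,0,1,0,1,5,0,1,1,3,0,2,0,0,0,0,2,1,0,0,0,2,1,1,1,0,0,0,0,0]
Step 10: delete wy at [5, 18, 34] -> counters=[0,0,0,0,0,0,0,0,0,1,3,0,1,0,1,5,0,1,0,3,0,2,0,0,0,0,2,1,0,0,0,2,1,1,0,0,0,0,0,0]
Step 11: insert et at [9, 26, 27] -> counters=[0,0,0,0,0,0,0,0,0,2,3,0,1,0,1,5,0,1,0,3,0,2,0,0,0,0,3,2,0,0,0,2,1,1,0,0,0,0,0,0]
Step 12: delete n at [12, 17, 33] -> counters=[0,0,0,0,0,0,0,0,0,2,3,0,0,0,1,5,0,0,0,3,0,2,0,0,0,0,3,2,0,0,0,2,1,0,0,0,0,0,0,0]
Step 13: delete u at [15, 21, 31] -> counters=[0,0,0,0,0,0,0,0,0,2,3,0,0,0,1,4,0,0,0,3,0,1,0,0,0,0,3,2,0,0,0,1,1,0,0,0,0,0,0,0]
Step 14: delete et at [9, 26, 27] -> counters=[0,0,0,0,0,0,0,0,0,1,3,0,0,0,1,4,0,0,0,3,0,1,0,0,0,0,2,1,0,0,0,1,1,0,0,0,0,0,0,0]
Step 15: insert et at [9, 26, 27] -> counters=[0,0,0,0,0,0,0,0,0,2,3,0,0,0,1,4,0,0,0,3,0,1,0,0,0,0,3,2,0,0,0,1,1,0,0,0,0,0,0,0]
Step 16: insert jwx at [10, 15, 19] -> counters=[0,0,0,0,0,0,0,0,0,2,4,0,0,0,1,5,0,0,0,4,0,1,0,0,0,0,3,2,0,0,0,1,1,0,0,0,0,0,0,0]
Step 17: delete jwx at [10, 15, 19] -> counters=[0,0,0,0,0,0,0,0,0,2,3,0,0,0,1,4,0,0,0,3,0,1,0,0,0,0,3,2,0,0,0,1,1,0,0,0,0,0,0,0]
Step 18: delete u at [15, 21, 31] -> counters=[0,0,0,0,0,0,0,0,0,2,3,0,0,0,1,3,0,0,0,3,0,0,0,0,0,0,3,2,0,0,0,0,1,0,0,0,0,0,0,0]
Step 19: delete jwx at [10, 15, 19] -> counters=[0,0,0,0,0,0,0,0,0,2,2,0,0,0,1,2,0,0,0,2,0,0,0,0,0,0,3,2,0,0,0,0,1,0,0,0,0,0,0,0]
Step 20: delete et at [9, 26, 27] -> counters=[0,0,0,0,0,0,0,0,0,1,2,0,0,0,1,2,0,0,0,2,0,0,0,0,0,0,2,1,0,0,0,0,1,0,0,0,0,0,0,0]
Step 21: delete m at [14, 26, 32] -> counters=[0,0,0,0,0,0,0,0,0,1,2,0,0,0,0,2,0,0,0,2,0,0,0,0,0,0,1,1,0,0,0,0,0,0,0,0,0,0,0,0]
Step 22: insert m at [14, 26, 32] -> counters=[0,0,0,0,0,0,0,0,0,1,2,0,0,0,1,2,0,0,0,2,0,0,0,0,0,0,2,1,0,0,0,0,1,0,0,0,0,0,0,0]
Step 23: insert m at [14, 26, 32] -> counters=[0,0,0,0,0,0,0,0,0,1,2,0,0,0,2,2,0,0,0,2,0,0,0,0,0,0,3,1,0,0,0,0,2,0,0,0,0,0,0,0]
Query l: check counters[30]=0 counters[32]=2 counters[33]=0 -> no

Answer: no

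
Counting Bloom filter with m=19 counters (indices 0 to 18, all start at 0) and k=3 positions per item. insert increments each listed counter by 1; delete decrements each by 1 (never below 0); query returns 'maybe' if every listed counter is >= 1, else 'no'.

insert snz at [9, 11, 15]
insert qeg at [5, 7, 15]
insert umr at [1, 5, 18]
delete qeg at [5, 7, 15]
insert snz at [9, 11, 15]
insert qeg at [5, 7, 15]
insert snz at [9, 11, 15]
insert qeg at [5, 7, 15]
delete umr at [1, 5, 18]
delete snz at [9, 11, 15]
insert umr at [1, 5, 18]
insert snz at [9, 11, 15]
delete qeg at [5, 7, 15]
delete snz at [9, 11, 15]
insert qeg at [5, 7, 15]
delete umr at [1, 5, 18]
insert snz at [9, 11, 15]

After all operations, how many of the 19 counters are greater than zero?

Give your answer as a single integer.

Step 1: insert snz at [9, 11, 15] -> counters=[0,0,0,0,0,0,0,0,0,1,0,1,0,0,0,1,0,0,0]
Step 2: insert qeg at [5, 7, 15] -> counters=[0,0,0,0,0,1,0,1,0,1,0,1,0,0,0,2,0,0,0]
Step 3: insert umr at [1, 5, 18] -> counters=[0,1,0,0,0,2,0,1,0,1,0,1,0,0,0,2,0,0,1]
Step 4: delete qeg at [5, 7, 15] -> counters=[0,1,0,0,0,1,0,0,0,1,0,1,0,0,0,1,0,0,1]
Step 5: insert snz at [9, 11, 15] -> counters=[0,1,0,0,0,1,0,0,0,2,0,2,0,0,0,2,0,0,1]
Step 6: insert qeg at [5, 7, 15] -> counters=[0,1,0,0,0,2,0,1,0,2,0,2,0,0,0,3,0,0,1]
Step 7: insert snz at [9, 11, 15] -> counters=[0,1,0,0,0,2,0,1,0,3,0,3,0,0,0,4,0,0,1]
Step 8: insert qeg at [5, 7, 15] -> counters=[0,1,0,0,0,3,0,2,0,3,0,3,0,0,0,5,0,0,1]
Step 9: delete umr at [1, 5, 18] -> counters=[0,0,0,0,0,2,0,2,0,3,0,3,0,0,0,5,0,0,0]
Step 10: delete snz at [9, 11, 15] -> counters=[0,0,0,0,0,2,0,2,0,2,0,2,0,0,0,4,0,0,0]
Step 11: insert umr at [1, 5, 18] -> counters=[0,1,0,0,0,3,0,2,0,2,0,2,0,0,0,4,0,0,1]
Step 12: insert snz at [9, 11, 15] -> counters=[0,1,0,0,0,3,0,2,0,3,0,3,0,0,0,5,0,0,1]
Step 13: delete qeg at [5, 7, 15] -> counters=[0,1,0,0,0,2,0,1,0,3,0,3,0,0,0,4,0,0,1]
Step 14: delete snz at [9, 11, 15] -> counters=[0,1,0,0,0,2,0,1,0,2,0,2,0,0,0,3,0,0,1]
Step 15: insert qeg at [5, 7, 15] -> counters=[0,1,0,0,0,3,0,2,0,2,0,2,0,0,0,4,0,0,1]
Step 16: delete umr at [1, 5, 18] -> counters=[0,0,0,0,0,2,0,2,0,2,0,2,0,0,0,4,0,0,0]
Step 17: insert snz at [9, 11, 15] -> counters=[0,0,0,0,0,2,0,2,0,3,0,3,0,0,0,5,0,0,0]
Final counters=[0,0,0,0,0,2,0,2,0,3,0,3,0,0,0,5,0,0,0] -> 5 nonzero

Answer: 5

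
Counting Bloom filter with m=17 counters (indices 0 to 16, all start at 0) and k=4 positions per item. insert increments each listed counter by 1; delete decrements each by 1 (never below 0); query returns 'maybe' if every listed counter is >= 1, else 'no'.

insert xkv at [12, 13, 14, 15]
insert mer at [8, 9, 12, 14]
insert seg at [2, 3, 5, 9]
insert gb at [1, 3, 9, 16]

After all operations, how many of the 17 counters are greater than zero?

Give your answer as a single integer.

Step 1: insert xkv at [12, 13, 14, 15] -> counters=[0,0,0,0,0,0,0,0,0,0,0,0,1,1,1,1,0]
Step 2: insert mer at [8, 9, 12, 14] -> counters=[0,0,0,0,0,0,0,0,1,1,0,0,2,1,2,1,0]
Step 3: insert seg at [2, 3, 5, 9] -> counters=[0,0,1,1,0,1,0,0,1,2,0,0,2,1,2,1,0]
Step 4: insert gb at [1, 3, 9, 16] -> counters=[0,1,1,2,0,1,0,0,1,3,0,0,2,1,2,1,1]
Final counters=[0,1,1,2,0,1,0,0,1,3,0,0,2,1,2,1,1] -> 11 nonzero

Answer: 11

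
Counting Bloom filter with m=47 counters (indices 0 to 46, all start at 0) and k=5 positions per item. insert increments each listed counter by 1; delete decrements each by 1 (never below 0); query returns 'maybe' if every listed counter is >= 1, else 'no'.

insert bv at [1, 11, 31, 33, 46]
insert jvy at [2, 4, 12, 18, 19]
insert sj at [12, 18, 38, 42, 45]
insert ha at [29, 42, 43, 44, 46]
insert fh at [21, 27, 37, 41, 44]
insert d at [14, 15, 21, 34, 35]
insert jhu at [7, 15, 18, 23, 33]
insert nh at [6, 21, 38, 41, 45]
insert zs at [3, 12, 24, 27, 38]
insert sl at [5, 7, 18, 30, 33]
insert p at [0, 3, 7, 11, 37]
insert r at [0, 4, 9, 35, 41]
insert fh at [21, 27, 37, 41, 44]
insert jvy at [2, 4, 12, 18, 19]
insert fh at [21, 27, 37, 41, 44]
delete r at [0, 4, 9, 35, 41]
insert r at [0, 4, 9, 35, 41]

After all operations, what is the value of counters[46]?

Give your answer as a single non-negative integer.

Answer: 2

Derivation:
Step 1: insert bv at [1, 11, 31, 33, 46] -> counters=[0,1,0,0,0,0,0,0,0,0,0,1,0,0,0,0,0,0,0,0,0,0,0,0,0,0,0,0,0,0,0,1,0,1,0,0,0,0,0,0,0,0,0,0,0,0,1]
Step 2: insert jvy at [2, 4, 12, 18, 19] -> counters=[0,1,1,0,1,0,0,0,0,0,0,1,1,0,0,0,0,0,1,1,0,0,0,0,0,0,0,0,0,0,0,1,0,1,0,0,0,0,0,0,0,0,0,0,0,0,1]
Step 3: insert sj at [12, 18, 38, 42, 45] -> counters=[0,1,1,0,1,0,0,0,0,0,0,1,2,0,0,0,0,0,2,1,0,0,0,0,0,0,0,0,0,0,0,1,0,1,0,0,0,0,1,0,0,0,1,0,0,1,1]
Step 4: insert ha at [29, 42, 43, 44, 46] -> counters=[0,1,1,0,1,0,0,0,0,0,0,1,2,0,0,0,0,0,2,1,0,0,0,0,0,0,0,0,0,1,0,1,0,1,0,0,0,0,1,0,0,0,2,1,1,1,2]
Step 5: insert fh at [21, 27, 37, 41, 44] -> counters=[0,1,1,0,1,0,0,0,0,0,0,1,2,0,0,0,0,0,2,1,0,1,0,0,0,0,0,1,0,1,0,1,0,1,0,0,0,1,1,0,0,1,2,1,2,1,2]
Step 6: insert d at [14, 15, 21, 34, 35] -> counters=[0,1,1,0,1,0,0,0,0,0,0,1,2,0,1,1,0,0,2,1,0,2,0,0,0,0,0,1,0,1,0,1,0,1,1,1,0,1,1,0,0,1,2,1,2,1,2]
Step 7: insert jhu at [7, 15, 18, 23, 33] -> counters=[0,1,1,0,1,0,0,1,0,0,0,1,2,0,1,2,0,0,3,1,0,2,0,1,0,0,0,1,0,1,0,1,0,2,1,1,0,1,1,0,0,1,2,1,2,1,2]
Step 8: insert nh at [6, 21, 38, 41, 45] -> counters=[0,1,1,0,1,0,1,1,0,0,0,1,2,0,1,2,0,0,3,1,0,3,0,1,0,0,0,1,0,1,0,1,0,2,1,1,0,1,2,0,0,2,2,1,2,2,2]
Step 9: insert zs at [3, 12, 24, 27, 38] -> counters=[0,1,1,1,1,0,1,1,0,0,0,1,3,0,1,2,0,0,3,1,0,3,0,1,1,0,0,2,0,1,0,1,0,2,1,1,0,1,3,0,0,2,2,1,2,2,2]
Step 10: insert sl at [5, 7, 18, 30, 33] -> counters=[0,1,1,1,1,1,1,2,0,0,0,1,3,0,1,2,0,0,4,1,0,3,0,1,1,0,0,2,0,1,1,1,0,3,1,1,0,1,3,0,0,2,2,1,2,2,2]
Step 11: insert p at [0, 3, 7, 11, 37] -> counters=[1,1,1,2,1,1,1,3,0,0,0,2,3,0,1,2,0,0,4,1,0,3,0,1,1,0,0,2,0,1,1,1,0,3,1,1,0,2,3,0,0,2,2,1,2,2,2]
Step 12: insert r at [0, 4, 9, 35, 41] -> counters=[2,1,1,2,2,1,1,3,0,1,0,2,3,0,1,2,0,0,4,1,0,3,0,1,1,0,0,2,0,1,1,1,0,3,1,2,0,2,3,0,0,3,2,1,2,2,2]
Step 13: insert fh at [21, 27, 37, 41, 44] -> counters=[2,1,1,2,2,1,1,3,0,1,0,2,3,0,1,2,0,0,4,1,0,4,0,1,1,0,0,3,0,1,1,1,0,3,1,2,0,3,3,0,0,4,2,1,3,2,2]
Step 14: insert jvy at [2, 4, 12, 18, 19] -> counters=[2,1,2,2,3,1,1,3,0,1,0,2,4,0,1,2,0,0,5,2,0,4,0,1,1,0,0,3,0,1,1,1,0,3,1,2,0,3,3,0,0,4,2,1,3,2,2]
Step 15: insert fh at [21, 27, 37, 41, 44] -> counters=[2,1,2,2,3,1,1,3,0,1,0,2,4,0,1,2,0,0,5,2,0,5,0,1,1,0,0,4,0,1,1,1,0,3,1,2,0,4,3,0,0,5,2,1,4,2,2]
Step 16: delete r at [0, 4, 9, 35, 41] -> counters=[1,1,2,2,2,1,1,3,0,0,0,2,4,0,1,2,0,0,5,2,0,5,0,1,1,0,0,4,0,1,1,1,0,3,1,1,0,4,3,0,0,4,2,1,4,2,2]
Step 17: insert r at [0, 4, 9, 35, 41] -> counters=[2,1,2,2,3,1,1,3,0,1,0,2,4,0,1,2,0,0,5,2,0,5,0,1,1,0,0,4,0,1,1,1,0,3,1,2,0,4,3,0,0,5,2,1,4,2,2]
Final counters=[2,1,2,2,3,1,1,3,0,1,0,2,4,0,1,2,0,0,5,2,0,5,0,1,1,0,0,4,0,1,1,1,0,3,1,2,0,4,3,0,0,5,2,1,4,2,2] -> counters[46]=2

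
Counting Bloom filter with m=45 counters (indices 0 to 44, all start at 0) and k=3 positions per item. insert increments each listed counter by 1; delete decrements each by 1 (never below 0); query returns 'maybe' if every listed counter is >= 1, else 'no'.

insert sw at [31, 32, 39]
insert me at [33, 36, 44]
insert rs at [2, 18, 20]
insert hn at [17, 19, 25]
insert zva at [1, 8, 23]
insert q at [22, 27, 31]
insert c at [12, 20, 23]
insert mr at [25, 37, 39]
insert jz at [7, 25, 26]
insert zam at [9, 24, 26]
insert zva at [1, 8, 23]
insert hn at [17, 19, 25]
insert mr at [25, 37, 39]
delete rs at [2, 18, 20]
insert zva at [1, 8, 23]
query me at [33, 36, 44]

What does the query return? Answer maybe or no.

Answer: maybe

Derivation:
Step 1: insert sw at [31, 32, 39] -> counters=[0,0,0,0,0,0,0,0,0,0,0,0,0,0,0,0,0,0,0,0,0,0,0,0,0,0,0,0,0,0,0,1,1,0,0,0,0,0,0,1,0,0,0,0,0]
Step 2: insert me at [33, 36, 44] -> counters=[0,0,0,0,0,0,0,0,0,0,0,0,0,0,0,0,0,0,0,0,0,0,0,0,0,0,0,0,0,0,0,1,1,1,0,0,1,0,0,1,0,0,0,0,1]
Step 3: insert rs at [2, 18, 20] -> counters=[0,0,1,0,0,0,0,0,0,0,0,0,0,0,0,0,0,0,1,0,1,0,0,0,0,0,0,0,0,0,0,1,1,1,0,0,1,0,0,1,0,0,0,0,1]
Step 4: insert hn at [17, 19, 25] -> counters=[0,0,1,0,0,0,0,0,0,0,0,0,0,0,0,0,0,1,1,1,1,0,0,0,0,1,0,0,0,0,0,1,1,1,0,0,1,0,0,1,0,0,0,0,1]
Step 5: insert zva at [1, 8, 23] -> counters=[0,1,1,0,0,0,0,0,1,0,0,0,0,0,0,0,0,1,1,1,1,0,0,1,0,1,0,0,0,0,0,1,1,1,0,0,1,0,0,1,0,0,0,0,1]
Step 6: insert q at [22, 27, 31] -> counters=[0,1,1,0,0,0,0,0,1,0,0,0,0,0,0,0,0,1,1,1,1,0,1,1,0,1,0,1,0,0,0,2,1,1,0,0,1,0,0,1,0,0,0,0,1]
Step 7: insert c at [12, 20, 23] -> counters=[0,1,1,0,0,0,0,0,1,0,0,0,1,0,0,0,0,1,1,1,2,0,1,2,0,1,0,1,0,0,0,2,1,1,0,0,1,0,0,1,0,0,0,0,1]
Step 8: insert mr at [25, 37, 39] -> counters=[0,1,1,0,0,0,0,0,1,0,0,0,1,0,0,0,0,1,1,1,2,0,1,2,0,2,0,1,0,0,0,2,1,1,0,0,1,1,0,2,0,0,0,0,1]
Step 9: insert jz at [7, 25, 26] -> counters=[0,1,1,0,0,0,0,1,1,0,0,0,1,0,0,0,0,1,1,1,2,0,1,2,0,3,1,1,0,0,0,2,1,1,0,0,1,1,0,2,0,0,0,0,1]
Step 10: insert zam at [9, 24, 26] -> counters=[0,1,1,0,0,0,0,1,1,1,0,0,1,0,0,0,0,1,1,1,2,0,1,2,1,3,2,1,0,0,0,2,1,1,0,0,1,1,0,2,0,0,0,0,1]
Step 11: insert zva at [1, 8, 23] -> counters=[0,2,1,0,0,0,0,1,2,1,0,0,1,0,0,0,0,1,1,1,2,0,1,3,1,3,2,1,0,0,0,2,1,1,0,0,1,1,0,2,0,0,0,0,1]
Step 12: insert hn at [17, 19, 25] -> counters=[0,2,1,0,0,0,0,1,2,1,0,0,1,0,0,0,0,2,1,2,2,0,1,3,1,4,2,1,0,0,0,2,1,1,0,0,1,1,0,2,0,0,0,0,1]
Step 13: insert mr at [25, 37, 39] -> counters=[0,2,1,0,0,0,0,1,2,1,0,0,1,0,0,0,0,2,1,2,2,0,1,3,1,5,2,1,0,0,0,2,1,1,0,0,1,2,0,3,0,0,0,0,1]
Step 14: delete rs at [2, 18, 20] -> counters=[0,2,0,0,0,0,0,1,2,1,0,0,1,0,0,0,0,2,0,2,1,0,1,3,1,5,2,1,0,0,0,2,1,1,0,0,1,2,0,3,0,0,0,0,1]
Step 15: insert zva at [1, 8, 23] -> counters=[0,3,0,0,0,0,0,1,3,1,0,0,1,0,0,0,0,2,0,2,1,0,1,4,1,5,2,1,0,0,0,2,1,1,0,0,1,2,0,3,0,0,0,0,1]
Query me: check counters[33]=1 counters[36]=1 counters[44]=1 -> maybe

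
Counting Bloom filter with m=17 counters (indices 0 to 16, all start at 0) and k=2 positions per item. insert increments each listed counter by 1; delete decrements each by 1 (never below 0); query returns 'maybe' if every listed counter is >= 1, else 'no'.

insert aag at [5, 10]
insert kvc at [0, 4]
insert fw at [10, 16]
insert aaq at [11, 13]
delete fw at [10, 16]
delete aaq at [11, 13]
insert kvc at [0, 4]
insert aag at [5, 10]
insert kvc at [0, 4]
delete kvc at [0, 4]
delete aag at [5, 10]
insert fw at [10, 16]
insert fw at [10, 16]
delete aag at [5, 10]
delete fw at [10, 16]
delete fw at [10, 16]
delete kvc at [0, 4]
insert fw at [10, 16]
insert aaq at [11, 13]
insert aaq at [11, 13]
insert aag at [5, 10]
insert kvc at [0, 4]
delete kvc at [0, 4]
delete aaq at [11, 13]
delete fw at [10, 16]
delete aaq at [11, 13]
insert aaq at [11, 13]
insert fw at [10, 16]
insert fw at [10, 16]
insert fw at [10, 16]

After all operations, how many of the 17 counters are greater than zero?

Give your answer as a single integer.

Step 1: insert aag at [5, 10] -> counters=[0,0,0,0,0,1,0,0,0,0,1,0,0,0,0,0,0]
Step 2: insert kvc at [0, 4] -> counters=[1,0,0,0,1,1,0,0,0,0,1,0,0,0,0,0,0]
Step 3: insert fw at [10, 16] -> counters=[1,0,0,0,1,1,0,0,0,0,2,0,0,0,0,0,1]
Step 4: insert aaq at [11, 13] -> counters=[1,0,0,0,1,1,0,0,0,0,2,1,0,1,0,0,1]
Step 5: delete fw at [10, 16] -> counters=[1,0,0,0,1,1,0,0,0,0,1,1,0,1,0,0,0]
Step 6: delete aaq at [11, 13] -> counters=[1,0,0,0,1,1,0,0,0,0,1,0,0,0,0,0,0]
Step 7: insert kvc at [0, 4] -> counters=[2,0,0,0,2,1,0,0,0,0,1,0,0,0,0,0,0]
Step 8: insert aag at [5, 10] -> counters=[2,0,0,0,2,2,0,0,0,0,2,0,0,0,0,0,0]
Step 9: insert kvc at [0, 4] -> counters=[3,0,0,0,3,2,0,0,0,0,2,0,0,0,0,0,0]
Step 10: delete kvc at [0, 4] -> counters=[2,0,0,0,2,2,0,0,0,0,2,0,0,0,0,0,0]
Step 11: delete aag at [5, 10] -> counters=[2,0,0,0,2,1,0,0,0,0,1,0,0,0,0,0,0]
Step 12: insert fw at [10, 16] -> counters=[2,0,0,0,2,1,0,0,0,0,2,0,0,0,0,0,1]
Step 13: insert fw at [10, 16] -> counters=[2,0,0,0,2,1,0,0,0,0,3,0,0,0,0,0,2]
Step 14: delete aag at [5, 10] -> counters=[2,0,0,0,2,0,0,0,0,0,2,0,0,0,0,0,2]
Step 15: delete fw at [10, 16] -> counters=[2,0,0,0,2,0,0,0,0,0,1,0,0,0,0,0,1]
Step 16: delete fw at [10, 16] -> counters=[2,0,0,0,2,0,0,0,0,0,0,0,0,0,0,0,0]
Step 17: delete kvc at [0, 4] -> counters=[1,0,0,0,1,0,0,0,0,0,0,0,0,0,0,0,0]
Step 18: insert fw at [10, 16] -> counters=[1,0,0,0,1,0,0,0,0,0,1,0,0,0,0,0,1]
Step 19: insert aaq at [11, 13] -> counters=[1,0,0,0,1,0,0,0,0,0,1,1,0,1,0,0,1]
Step 20: insert aaq at [11, 13] -> counters=[1,0,0,0,1,0,0,0,0,0,1,2,0,2,0,0,1]
Step 21: insert aag at [5, 10] -> counters=[1,0,0,0,1,1,0,0,0,0,2,2,0,2,0,0,1]
Step 22: insert kvc at [0, 4] -> counters=[2,0,0,0,2,1,0,0,0,0,2,2,0,2,0,0,1]
Step 23: delete kvc at [0, 4] -> counters=[1,0,0,0,1,1,0,0,0,0,2,2,0,2,0,0,1]
Step 24: delete aaq at [11, 13] -> counters=[1,0,0,0,1,1,0,0,0,0,2,1,0,1,0,0,1]
Step 25: delete fw at [10, 16] -> counters=[1,0,0,0,1,1,0,0,0,0,1,1,0,1,0,0,0]
Step 26: delete aaq at [11, 13] -> counters=[1,0,0,0,1,1,0,0,0,0,1,0,0,0,0,0,0]
Step 27: insert aaq at [11, 13] -> counters=[1,0,0,0,1,1,0,0,0,0,1,1,0,1,0,0,0]
Step 28: insert fw at [10, 16] -> counters=[1,0,0,0,1,1,0,0,0,0,2,1,0,1,0,0,1]
Step 29: insert fw at [10, 16] -> counters=[1,0,0,0,1,1,0,0,0,0,3,1,0,1,0,0,2]
Step 30: insert fw at [10, 16] -> counters=[1,0,0,0,1,1,0,0,0,0,4,1,0,1,0,0,3]
Final counters=[1,0,0,0,1,1,0,0,0,0,4,1,0,1,0,0,3] -> 7 nonzero

Answer: 7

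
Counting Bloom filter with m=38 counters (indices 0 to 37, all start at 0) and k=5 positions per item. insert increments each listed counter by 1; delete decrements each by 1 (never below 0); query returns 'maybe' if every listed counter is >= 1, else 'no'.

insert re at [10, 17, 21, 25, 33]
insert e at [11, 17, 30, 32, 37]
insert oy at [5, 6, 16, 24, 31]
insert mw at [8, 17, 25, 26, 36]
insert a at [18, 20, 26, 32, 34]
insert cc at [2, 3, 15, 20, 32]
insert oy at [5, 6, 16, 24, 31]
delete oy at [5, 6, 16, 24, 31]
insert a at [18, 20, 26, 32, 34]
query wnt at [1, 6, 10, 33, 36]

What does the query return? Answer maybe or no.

Answer: no

Derivation:
Step 1: insert re at [10, 17, 21, 25, 33] -> counters=[0,0,0,0,0,0,0,0,0,0,1,0,0,0,0,0,0,1,0,0,0,1,0,0,0,1,0,0,0,0,0,0,0,1,0,0,0,0]
Step 2: insert e at [11, 17, 30, 32, 37] -> counters=[0,0,0,0,0,0,0,0,0,0,1,1,0,0,0,0,0,2,0,0,0,1,0,0,0,1,0,0,0,0,1,0,1,1,0,0,0,1]
Step 3: insert oy at [5, 6, 16, 24, 31] -> counters=[0,0,0,0,0,1,1,0,0,0,1,1,0,0,0,0,1,2,0,0,0,1,0,0,1,1,0,0,0,0,1,1,1,1,0,0,0,1]
Step 4: insert mw at [8, 17, 25, 26, 36] -> counters=[0,0,0,0,0,1,1,0,1,0,1,1,0,0,0,0,1,3,0,0,0,1,0,0,1,2,1,0,0,0,1,1,1,1,0,0,1,1]
Step 5: insert a at [18, 20, 26, 32, 34] -> counters=[0,0,0,0,0,1,1,0,1,0,1,1,0,0,0,0,1,3,1,0,1,1,0,0,1,2,2,0,0,0,1,1,2,1,1,0,1,1]
Step 6: insert cc at [2, 3, 15, 20, 32] -> counters=[0,0,1,1,0,1,1,0,1,0,1,1,0,0,0,1,1,3,1,0,2,1,0,0,1,2,2,0,0,0,1,1,3,1,1,0,1,1]
Step 7: insert oy at [5, 6, 16, 24, 31] -> counters=[0,0,1,1,0,2,2,0,1,0,1,1,0,0,0,1,2,3,1,0,2,1,0,0,2,2,2,0,0,0,1,2,3,1,1,0,1,1]
Step 8: delete oy at [5, 6, 16, 24, 31] -> counters=[0,0,1,1,0,1,1,0,1,0,1,1,0,0,0,1,1,3,1,0,2,1,0,0,1,2,2,0,0,0,1,1,3,1,1,0,1,1]
Step 9: insert a at [18, 20, 26, 32, 34] -> counters=[0,0,1,1,0,1,1,0,1,0,1,1,0,0,0,1,1,3,2,0,3,1,0,0,1,2,3,0,0,0,1,1,4,1,2,0,1,1]
Query wnt: check counters[1]=0 counters[6]=1 counters[10]=1 counters[33]=1 counters[36]=1 -> no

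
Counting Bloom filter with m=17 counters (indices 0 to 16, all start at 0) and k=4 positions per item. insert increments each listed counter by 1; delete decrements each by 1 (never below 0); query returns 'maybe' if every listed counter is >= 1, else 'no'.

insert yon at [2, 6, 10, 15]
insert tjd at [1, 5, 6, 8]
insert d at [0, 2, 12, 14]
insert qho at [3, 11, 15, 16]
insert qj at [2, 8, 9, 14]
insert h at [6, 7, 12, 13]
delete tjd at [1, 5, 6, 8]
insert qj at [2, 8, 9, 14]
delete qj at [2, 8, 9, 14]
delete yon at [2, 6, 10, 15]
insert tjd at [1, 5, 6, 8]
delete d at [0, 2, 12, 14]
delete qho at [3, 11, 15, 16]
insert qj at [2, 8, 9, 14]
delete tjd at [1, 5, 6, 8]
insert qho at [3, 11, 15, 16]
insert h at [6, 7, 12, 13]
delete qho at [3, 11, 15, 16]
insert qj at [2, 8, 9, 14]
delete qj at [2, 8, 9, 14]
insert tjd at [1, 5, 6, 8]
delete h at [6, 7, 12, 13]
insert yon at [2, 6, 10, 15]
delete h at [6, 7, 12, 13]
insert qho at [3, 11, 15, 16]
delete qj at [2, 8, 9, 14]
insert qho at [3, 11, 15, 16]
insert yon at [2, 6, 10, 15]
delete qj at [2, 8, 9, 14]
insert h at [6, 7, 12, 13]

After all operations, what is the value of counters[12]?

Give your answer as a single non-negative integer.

Answer: 1

Derivation:
Step 1: insert yon at [2, 6, 10, 15] -> counters=[0,0,1,0,0,0,1,0,0,0,1,0,0,0,0,1,0]
Step 2: insert tjd at [1, 5, 6, 8] -> counters=[0,1,1,0,0,1,2,0,1,0,1,0,0,0,0,1,0]
Step 3: insert d at [0, 2, 12, 14] -> counters=[1,1,2,0,0,1,2,0,1,0,1,0,1,0,1,1,0]
Step 4: insert qho at [3, 11, 15, 16] -> counters=[1,1,2,1,0,1,2,0,1,0,1,1,1,0,1,2,1]
Step 5: insert qj at [2, 8, 9, 14] -> counters=[1,1,3,1,0,1,2,0,2,1,1,1,1,0,2,2,1]
Step 6: insert h at [6, 7, 12, 13] -> counters=[1,1,3,1,0,1,3,1,2,1,1,1,2,1,2,2,1]
Step 7: delete tjd at [1, 5, 6, 8] -> counters=[1,0,3,1,0,0,2,1,1,1,1,1,2,1,2,2,1]
Step 8: insert qj at [2, 8, 9, 14] -> counters=[1,0,4,1,0,0,2,1,2,2,1,1,2,1,3,2,1]
Step 9: delete qj at [2, 8, 9, 14] -> counters=[1,0,3,1,0,0,2,1,1,1,1,1,2,1,2,2,1]
Step 10: delete yon at [2, 6, 10, 15] -> counters=[1,0,2,1,0,0,1,1,1,1,0,1,2,1,2,1,1]
Step 11: insert tjd at [1, 5, 6, 8] -> counters=[1,1,2,1,0,1,2,1,2,1,0,1,2,1,2,1,1]
Step 12: delete d at [0, 2, 12, 14] -> counters=[0,1,1,1,0,1,2,1,2,1,0,1,1,1,1,1,1]
Step 13: delete qho at [3, 11, 15, 16] -> counters=[0,1,1,0,0,1,2,1,2,1,0,0,1,1,1,0,0]
Step 14: insert qj at [2, 8, 9, 14] -> counters=[0,1,2,0,0,1,2,1,3,2,0,0,1,1,2,0,0]
Step 15: delete tjd at [1, 5, 6, 8] -> counters=[0,0,2,0,0,0,1,1,2,2,0,0,1,1,2,0,0]
Step 16: insert qho at [3, 11, 15, 16] -> counters=[0,0,2,1,0,0,1,1,2,2,0,1,1,1,2,1,1]
Step 17: insert h at [6, 7, 12, 13] -> counters=[0,0,2,1,0,0,2,2,2,2,0,1,2,2,2,1,1]
Step 18: delete qho at [3, 11, 15, 16] -> counters=[0,0,2,0,0,0,2,2,2,2,0,0,2,2,2,0,0]
Step 19: insert qj at [2, 8, 9, 14] -> counters=[0,0,3,0,0,0,2,2,3,3,0,0,2,2,3,0,0]
Step 20: delete qj at [2, 8, 9, 14] -> counters=[0,0,2,0,0,0,2,2,2,2,0,0,2,2,2,0,0]
Step 21: insert tjd at [1, 5, 6, 8] -> counters=[0,1,2,0,0,1,3,2,3,2,0,0,2,2,2,0,0]
Step 22: delete h at [6, 7, 12, 13] -> counters=[0,1,2,0,0,1,2,1,3,2,0,0,1,1,2,0,0]
Step 23: insert yon at [2, 6, 10, 15] -> counters=[0,1,3,0,0,1,3,1,3,2,1,0,1,1,2,1,0]
Step 24: delete h at [6, 7, 12, 13] -> counters=[0,1,3,0,0,1,2,0,3,2,1,0,0,0,2,1,0]
Step 25: insert qho at [3, 11, 15, 16] -> counters=[0,1,3,1,0,1,2,0,3,2,1,1,0,0,2,2,1]
Step 26: delete qj at [2, 8, 9, 14] -> counters=[0,1,2,1,0,1,2,0,2,1,1,1,0,0,1,2,1]
Step 27: insert qho at [3, 11, 15, 16] -> counters=[0,1,2,2,0,1,2,0,2,1,1,2,0,0,1,3,2]
Step 28: insert yon at [2, 6, 10, 15] -> counters=[0,1,3,2,0,1,3,0,2,1,2,2,0,0,1,4,2]
Step 29: delete qj at [2, 8, 9, 14] -> counters=[0,1,2,2,0,1,3,0,1,0,2,2,0,0,0,4,2]
Step 30: insert h at [6, 7, 12, 13] -> counters=[0,1,2,2,0,1,4,1,1,0,2,2,1,1,0,4,2]
Final counters=[0,1,2,2,0,1,4,1,1,0,2,2,1,1,0,4,2] -> counters[12]=1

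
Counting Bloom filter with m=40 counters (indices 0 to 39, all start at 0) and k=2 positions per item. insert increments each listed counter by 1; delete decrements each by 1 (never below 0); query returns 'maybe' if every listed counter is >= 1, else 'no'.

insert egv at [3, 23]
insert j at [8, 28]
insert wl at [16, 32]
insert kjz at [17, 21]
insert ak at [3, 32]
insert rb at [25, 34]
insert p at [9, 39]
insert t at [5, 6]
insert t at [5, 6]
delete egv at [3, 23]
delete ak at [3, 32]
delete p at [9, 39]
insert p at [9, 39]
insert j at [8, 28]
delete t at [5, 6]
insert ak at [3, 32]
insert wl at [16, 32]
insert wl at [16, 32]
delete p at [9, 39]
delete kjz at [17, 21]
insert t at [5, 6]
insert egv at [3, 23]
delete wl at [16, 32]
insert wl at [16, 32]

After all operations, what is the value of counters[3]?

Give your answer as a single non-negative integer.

Answer: 2

Derivation:
Step 1: insert egv at [3, 23] -> counters=[0,0,0,1,0,0,0,0,0,0,0,0,0,0,0,0,0,0,0,0,0,0,0,1,0,0,0,0,0,0,0,0,0,0,0,0,0,0,0,0]
Step 2: insert j at [8, 28] -> counters=[0,0,0,1,0,0,0,0,1,0,0,0,0,0,0,0,0,0,0,0,0,0,0,1,0,0,0,0,1,0,0,0,0,0,0,0,0,0,0,0]
Step 3: insert wl at [16, 32] -> counters=[0,0,0,1,0,0,0,0,1,0,0,0,0,0,0,0,1,0,0,0,0,0,0,1,0,0,0,0,1,0,0,0,1,0,0,0,0,0,0,0]
Step 4: insert kjz at [17, 21] -> counters=[0,0,0,1,0,0,0,0,1,0,0,0,0,0,0,0,1,1,0,0,0,1,0,1,0,0,0,0,1,0,0,0,1,0,0,0,0,0,0,0]
Step 5: insert ak at [3, 32] -> counters=[0,0,0,2,0,0,0,0,1,0,0,0,0,0,0,0,1,1,0,0,0,1,0,1,0,0,0,0,1,0,0,0,2,0,0,0,0,0,0,0]
Step 6: insert rb at [25, 34] -> counters=[0,0,0,2,0,0,0,0,1,0,0,0,0,0,0,0,1,1,0,0,0,1,0,1,0,1,0,0,1,0,0,0,2,0,1,0,0,0,0,0]
Step 7: insert p at [9, 39] -> counters=[0,0,0,2,0,0,0,0,1,1,0,0,0,0,0,0,1,1,0,0,0,1,0,1,0,1,0,0,1,0,0,0,2,0,1,0,0,0,0,1]
Step 8: insert t at [5, 6] -> counters=[0,0,0,2,0,1,1,0,1,1,0,0,0,0,0,0,1,1,0,0,0,1,0,1,0,1,0,0,1,0,0,0,2,0,1,0,0,0,0,1]
Step 9: insert t at [5, 6] -> counters=[0,0,0,2,0,2,2,0,1,1,0,0,0,0,0,0,1,1,0,0,0,1,0,1,0,1,0,0,1,0,0,0,2,0,1,0,0,0,0,1]
Step 10: delete egv at [3, 23] -> counters=[0,0,0,1,0,2,2,0,1,1,0,0,0,0,0,0,1,1,0,0,0,1,0,0,0,1,0,0,1,0,0,0,2,0,1,0,0,0,0,1]
Step 11: delete ak at [3, 32] -> counters=[0,0,0,0,0,2,2,0,1,1,0,0,0,0,0,0,1,1,0,0,0,1,0,0,0,1,0,0,1,0,0,0,1,0,1,0,0,0,0,1]
Step 12: delete p at [9, 39] -> counters=[0,0,0,0,0,2,2,0,1,0,0,0,0,0,0,0,1,1,0,0,0,1,0,0,0,1,0,0,1,0,0,0,1,0,1,0,0,0,0,0]
Step 13: insert p at [9, 39] -> counters=[0,0,0,0,0,2,2,0,1,1,0,0,0,0,0,0,1,1,0,0,0,1,0,0,0,1,0,0,1,0,0,0,1,0,1,0,0,0,0,1]
Step 14: insert j at [8, 28] -> counters=[0,0,0,0,0,2,2,0,2,1,0,0,0,0,0,0,1,1,0,0,0,1,0,0,0,1,0,0,2,0,0,0,1,0,1,0,0,0,0,1]
Step 15: delete t at [5, 6] -> counters=[0,0,0,0,0,1,1,0,2,1,0,0,0,0,0,0,1,1,0,0,0,1,0,0,0,1,0,0,2,0,0,0,1,0,1,0,0,0,0,1]
Step 16: insert ak at [3, 32] -> counters=[0,0,0,1,0,1,1,0,2,1,0,0,0,0,0,0,1,1,0,0,0,1,0,0,0,1,0,0,2,0,0,0,2,0,1,0,0,0,0,1]
Step 17: insert wl at [16, 32] -> counters=[0,0,0,1,0,1,1,0,2,1,0,0,0,0,0,0,2,1,0,0,0,1,0,0,0,1,0,0,2,0,0,0,3,0,1,0,0,0,0,1]
Step 18: insert wl at [16, 32] -> counters=[0,0,0,1,0,1,1,0,2,1,0,0,0,0,0,0,3,1,0,0,0,1,0,0,0,1,0,0,2,0,0,0,4,0,1,0,0,0,0,1]
Step 19: delete p at [9, 39] -> counters=[0,0,0,1,0,1,1,0,2,0,0,0,0,0,0,0,3,1,0,0,0,1,0,0,0,1,0,0,2,0,0,0,4,0,1,0,0,0,0,0]
Step 20: delete kjz at [17, 21] -> counters=[0,0,0,1,0,1,1,0,2,0,0,0,0,0,0,0,3,0,0,0,0,0,0,0,0,1,0,0,2,0,0,0,4,0,1,0,0,0,0,0]
Step 21: insert t at [5, 6] -> counters=[0,0,0,1,0,2,2,0,2,0,0,0,0,0,0,0,3,0,0,0,0,0,0,0,0,1,0,0,2,0,0,0,4,0,1,0,0,0,0,0]
Step 22: insert egv at [3, 23] -> counters=[0,0,0,2,0,2,2,0,2,0,0,0,0,0,0,0,3,0,0,0,0,0,0,1,0,1,0,0,2,0,0,0,4,0,1,0,0,0,0,0]
Step 23: delete wl at [16, 32] -> counters=[0,0,0,2,0,2,2,0,2,0,0,0,0,0,0,0,2,0,0,0,0,0,0,1,0,1,0,0,2,0,0,0,3,0,1,0,0,0,0,0]
Step 24: insert wl at [16, 32] -> counters=[0,0,0,2,0,2,2,0,2,0,0,0,0,0,0,0,3,0,0,0,0,0,0,1,0,1,0,0,2,0,0,0,4,0,1,0,0,0,0,0]
Final counters=[0,0,0,2,0,2,2,0,2,0,0,0,0,0,0,0,3,0,0,0,0,0,0,1,0,1,0,0,2,0,0,0,4,0,1,0,0,0,0,0] -> counters[3]=2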